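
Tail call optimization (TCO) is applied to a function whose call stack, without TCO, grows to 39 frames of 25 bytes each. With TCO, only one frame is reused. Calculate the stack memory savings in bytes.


Without TCO: 39 * 25 = 975 bytes
With TCO: reuse 1 frame = 25 bytes
Savings = 975 - 25 = 950

950


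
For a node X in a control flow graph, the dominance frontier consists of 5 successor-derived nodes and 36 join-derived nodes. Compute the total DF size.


DF(X) = direct successor contributions + join point contributions
= 5 + 36 = 41

41


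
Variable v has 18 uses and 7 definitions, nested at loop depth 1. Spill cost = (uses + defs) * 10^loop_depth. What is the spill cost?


uses + defs = 18 + 7 = 25
10^1 = 10
Spill cost = 25 * 10 = 250

250


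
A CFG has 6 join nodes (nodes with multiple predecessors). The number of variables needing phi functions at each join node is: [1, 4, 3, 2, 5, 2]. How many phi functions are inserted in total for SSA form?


Total phi functions = sum of phi functions at each join node
= 1 + 4 + 3 + 2 + 5 + 2 = 17

17


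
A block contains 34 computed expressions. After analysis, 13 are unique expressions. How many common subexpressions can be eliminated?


CSE count = total expressions - unique expressions
= 34 - 13 = 21

21


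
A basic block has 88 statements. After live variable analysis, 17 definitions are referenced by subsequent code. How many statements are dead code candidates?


Dead code = total statements - live definitions
= 88 - 17 = 71

71


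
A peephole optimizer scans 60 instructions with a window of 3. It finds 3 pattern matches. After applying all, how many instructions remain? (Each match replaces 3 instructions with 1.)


Each match removes 2 instructions.
Total removed = 3 * 2 = 6
Remaining = 60 - 6 = 54

54


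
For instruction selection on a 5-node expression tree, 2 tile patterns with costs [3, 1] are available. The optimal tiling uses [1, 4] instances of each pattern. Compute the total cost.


Total cost = sum(count_i * cost_i)
= 1*3 + 4*1
= 7

7


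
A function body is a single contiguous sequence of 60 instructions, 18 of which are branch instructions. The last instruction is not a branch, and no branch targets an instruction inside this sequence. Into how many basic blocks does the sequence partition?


With no in-sequence branch targets, the leaders are the first instruction plus the instruction after each branch.
Number of basic blocks = branches + 1
= 18 + 1 = 19

19


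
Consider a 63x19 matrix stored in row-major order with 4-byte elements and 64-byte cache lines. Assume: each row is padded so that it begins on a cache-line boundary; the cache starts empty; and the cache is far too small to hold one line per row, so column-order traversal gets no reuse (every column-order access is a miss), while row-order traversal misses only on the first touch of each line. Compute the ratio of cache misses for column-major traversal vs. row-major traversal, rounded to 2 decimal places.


Each row occupies 19 * 4 = 76 bytes and starts on a line boundary, so it spans ceil(76 / 64) = 2 cache lines.
Row-major traversal misses (one per line touched): 63 * ceil(19 * 4 / 64) = 126
Column-major traversal misses (no reuse, every access misses): 63 * 19 = 1197
Ratio = 1197 / 126 = 9.5

9.5


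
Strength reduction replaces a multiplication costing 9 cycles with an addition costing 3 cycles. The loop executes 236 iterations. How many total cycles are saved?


Per-iteration saving = 9 - 3 = 6
Total saved = 236 * 6 = 1416

1416


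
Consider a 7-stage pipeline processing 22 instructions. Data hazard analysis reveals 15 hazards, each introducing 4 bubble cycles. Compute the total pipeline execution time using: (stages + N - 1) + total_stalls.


Base cycles = 7 + 22 - 1 = 28
Total stalls = 15 * 4 = 60
Total = 28 + 60 = 88

88


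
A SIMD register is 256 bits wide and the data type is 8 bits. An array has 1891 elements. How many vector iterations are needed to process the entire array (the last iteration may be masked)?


Width = 256 / 8 = 32 elements per vector op
Iterations = ceil(1891 / 32) = 60

60


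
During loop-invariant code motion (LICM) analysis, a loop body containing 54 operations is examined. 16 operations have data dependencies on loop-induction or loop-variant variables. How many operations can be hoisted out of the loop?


Invariant candidates = total - loop-dependent
= 54 - 16 = 38

38


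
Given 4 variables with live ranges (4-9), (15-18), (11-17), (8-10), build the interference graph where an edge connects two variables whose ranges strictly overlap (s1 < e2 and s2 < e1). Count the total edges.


Check all pairs for overlapping intervals.
Two intervals (s1,e1) and (s2,e2) overlap if s1 < e2 and s2 < e1.
v0 (4-9) vs v1..v3: overlaps v3 -> 1
v1 (15-18) vs v2..v3: overlaps v2 -> 1
v2 (11-17) vs v3: overlaps none -> 0
Total overlapping pairs = 1 + 1 + 0 = 2

2


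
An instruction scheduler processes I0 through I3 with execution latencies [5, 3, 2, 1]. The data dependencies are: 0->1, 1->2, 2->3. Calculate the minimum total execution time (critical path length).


Compute longest path through dependency graph: dist(Ik) = max over predecessors of dist + latency(Ik).
dist(I0) = latency 5 = 5
dist(I1) = dist(I0) + 3 = 5 + 3 = 8
dist(I2) = dist(I1) + 2 = 8 + 2 = 10
dist(I3) = dist(I2) + 1 = 10 + 1 = 11
Critical path = max dist = 11

11


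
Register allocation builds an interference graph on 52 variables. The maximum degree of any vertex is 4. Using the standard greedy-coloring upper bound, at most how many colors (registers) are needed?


Greedy coloring never needs more than (max_degree + 1) colors: when coloring a vertex, at most max_degree neighbors are already colored.
Upper bound = 4 + 1 = 5

5


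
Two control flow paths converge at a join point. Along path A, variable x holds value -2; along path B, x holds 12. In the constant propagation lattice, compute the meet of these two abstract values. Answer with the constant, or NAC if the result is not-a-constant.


Meet operation: if both paths give the same constant, result is that constant; if they differ, result is NAC (not-a-constant).
Path A: -2, Path B: 12 -> differ
Result: not-a-constant -> NAC

NAC


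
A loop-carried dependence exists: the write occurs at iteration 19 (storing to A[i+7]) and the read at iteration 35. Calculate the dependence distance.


Distance = read iteration - write iteration
= 35 - 19 = 16

16


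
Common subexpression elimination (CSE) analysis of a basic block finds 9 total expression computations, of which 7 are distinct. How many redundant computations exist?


CSE count = total expressions - unique expressions
= 9 - 7 = 2

2


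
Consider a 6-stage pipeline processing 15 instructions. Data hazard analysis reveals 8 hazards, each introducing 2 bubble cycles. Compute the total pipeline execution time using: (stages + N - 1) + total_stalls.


Base cycles = 6 + 15 - 1 = 20
Total stalls = 8 * 2 = 16
Total = 20 + 16 = 36

36


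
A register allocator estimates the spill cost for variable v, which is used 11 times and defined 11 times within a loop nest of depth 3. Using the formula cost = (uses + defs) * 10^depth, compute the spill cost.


uses + defs = 11 + 11 = 22
10^3 = 1000
Spill cost = 22 * 1000 = 22000

22000


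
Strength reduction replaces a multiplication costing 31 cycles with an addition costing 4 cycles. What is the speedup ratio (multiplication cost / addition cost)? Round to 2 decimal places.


Ratio = mult_cost / add_cost = 31 / 4 = 7.75

7.75


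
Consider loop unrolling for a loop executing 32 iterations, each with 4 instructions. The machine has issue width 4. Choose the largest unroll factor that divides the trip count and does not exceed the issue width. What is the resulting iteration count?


Largest divisor of 32 <= 4 is 4
New iterations = 32 / 4 = 8

8


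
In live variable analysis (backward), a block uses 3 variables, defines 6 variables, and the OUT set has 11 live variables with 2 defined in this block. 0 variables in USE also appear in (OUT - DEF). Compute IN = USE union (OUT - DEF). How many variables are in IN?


OUT - DEF: 11 - 2 = 9
|IN| = |USE| + |OUT - DEF| - |USE ∩ (OUT - DEF)| = 3 + 9 - 0 = 12

12


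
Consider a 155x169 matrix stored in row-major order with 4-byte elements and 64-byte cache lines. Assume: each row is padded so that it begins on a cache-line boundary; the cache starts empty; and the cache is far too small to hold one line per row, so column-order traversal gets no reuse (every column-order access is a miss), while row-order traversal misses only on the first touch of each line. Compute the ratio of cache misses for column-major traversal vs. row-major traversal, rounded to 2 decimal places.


Each row occupies 169 * 4 = 676 bytes and starts on a line boundary, so it spans ceil(676 / 64) = 11 cache lines.
Row-major traversal misses (one per line touched): 155 * ceil(169 * 4 / 64) = 1705
Column-major traversal misses (no reuse, every access misses): 155 * 169 = 26195
Ratio = 26195 / 1705 = 15.36

15.36


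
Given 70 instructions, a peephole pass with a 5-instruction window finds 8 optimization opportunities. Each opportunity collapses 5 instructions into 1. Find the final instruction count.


Each match removes 4 instructions.
Total removed = 8 * 4 = 32
Remaining = 70 - 32 = 38

38


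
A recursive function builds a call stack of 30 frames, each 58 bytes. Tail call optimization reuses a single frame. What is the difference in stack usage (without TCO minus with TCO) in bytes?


Without TCO: 30 * 58 = 1740 bytes
With TCO: reuse 1 frame = 58 bytes
Savings = 1740 - 58 = 1682

1682


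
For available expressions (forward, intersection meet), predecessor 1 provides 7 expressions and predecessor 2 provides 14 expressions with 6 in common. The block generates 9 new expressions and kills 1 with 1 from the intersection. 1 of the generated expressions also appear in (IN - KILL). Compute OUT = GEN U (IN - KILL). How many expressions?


IN = intersection of predecessors = 6
IN - KILL = 6 - 1 = 5
|OUT| = |GEN| + |IN - KILL| - |GEN ∩ (IN - KILL)| = 9 + 5 - 1 = 13

13


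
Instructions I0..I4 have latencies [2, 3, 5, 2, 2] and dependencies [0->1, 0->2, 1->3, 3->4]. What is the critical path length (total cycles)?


Compute longest path through dependency graph: dist(Ik) = max over predecessors of dist + latency(Ik).
dist(I0) = latency 2 = 2
dist(I1) = dist(I0) + 3 = 2 + 3 = 5
dist(I2) = dist(I0) + 5 = 2 + 5 = 7
dist(I3) = dist(I1) + 2 = 5 + 2 = 7
dist(I4) = dist(I3) + 2 = 7 + 2 = 9
Critical path = max dist = 9

9


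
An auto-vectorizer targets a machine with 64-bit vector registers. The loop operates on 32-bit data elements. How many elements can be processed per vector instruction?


Width = SIMD bits / data type bits
= 64 / 32 = 2

2


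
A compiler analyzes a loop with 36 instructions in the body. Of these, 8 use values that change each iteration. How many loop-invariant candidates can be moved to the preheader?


Invariant candidates = total - loop-dependent
= 36 - 8 = 28

28


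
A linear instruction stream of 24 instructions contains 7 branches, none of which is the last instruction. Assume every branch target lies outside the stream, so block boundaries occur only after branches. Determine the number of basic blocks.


With no in-sequence branch targets, the leaders are the first instruction plus the instruction after each branch.
Number of basic blocks = branches + 1
= 7 + 1 = 8

8


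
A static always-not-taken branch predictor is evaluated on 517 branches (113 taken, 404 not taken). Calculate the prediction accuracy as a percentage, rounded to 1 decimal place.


Predictor: always-not-taken
Correct predictions = 404
Accuracy = 404 / 517 * 100 = 78.1%

78.1


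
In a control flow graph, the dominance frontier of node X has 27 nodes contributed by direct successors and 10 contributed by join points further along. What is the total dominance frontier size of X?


DF(X) = direct successor contributions + join point contributions
= 27 + 10 = 37

37


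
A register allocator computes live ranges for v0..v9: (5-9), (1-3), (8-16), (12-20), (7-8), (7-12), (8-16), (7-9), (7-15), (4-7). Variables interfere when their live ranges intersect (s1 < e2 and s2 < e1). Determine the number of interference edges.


Check all pairs for overlapping intervals.
Two intervals (s1,e1) and (s2,e2) overlap if s1 < e2 and s2 < e1.
v0 (5-9) vs v1..v9: overlaps v2, v4, v5, v6, v7, v8, v9 -> 7
v1 (1-3) vs v2..v9: overlaps none -> 0
v2 (8-16) vs v3..v9: overlaps v3, v5, v6, v7, v8 -> 5
v3 (12-20) vs v4..v9: overlaps v6, v8 -> 2
v4 (7-8) vs v5..v9: overlaps v5, v7, v8 -> 3
v5 (7-12) vs v6..v9: overlaps v6, v7, v8 -> 3
v6 (8-16) vs v7..v9: overlaps v7, v8 -> 2
v7 (7-9) vs v8..v9: overlaps v8 -> 1
v8 (7-15) vs v9: overlaps none -> 0
Total overlapping pairs = 7 + 0 + 5 + 2 + 3 + 3 + 2 + 1 + 0 = 23

23


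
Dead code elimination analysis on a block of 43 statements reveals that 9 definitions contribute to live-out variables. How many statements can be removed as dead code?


Dead code = total statements - live definitions
= 43 - 9 = 34

34


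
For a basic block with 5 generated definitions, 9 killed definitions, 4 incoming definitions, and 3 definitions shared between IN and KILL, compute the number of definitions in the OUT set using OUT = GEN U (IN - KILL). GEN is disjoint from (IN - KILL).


IN - KILL: 4 - 3 = 1 surviving definitions
OUT = GEN + surviving = 5 + 1 = 6

6


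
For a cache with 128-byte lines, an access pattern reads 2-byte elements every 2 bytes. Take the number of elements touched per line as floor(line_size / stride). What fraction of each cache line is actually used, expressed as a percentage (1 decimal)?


Elements per cache line = floor(128 / 2) = 64
Bytes used = 64 * 2 = 128
Utilization = 128 / 128 * 100 = 100.0%

100.0


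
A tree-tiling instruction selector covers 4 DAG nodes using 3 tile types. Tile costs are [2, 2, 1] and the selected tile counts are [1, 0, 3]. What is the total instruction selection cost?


Total cost = sum(count_i * cost_i)
= 1*2 + 0*2 + 3*1
= 5

5


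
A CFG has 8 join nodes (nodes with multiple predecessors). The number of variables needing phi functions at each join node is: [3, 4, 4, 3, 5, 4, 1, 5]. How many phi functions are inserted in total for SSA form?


Total phi functions = sum of phi functions at each join node
= 3 + 4 + 4 + 3 + 5 + 4 + 1 + 5 = 29

29


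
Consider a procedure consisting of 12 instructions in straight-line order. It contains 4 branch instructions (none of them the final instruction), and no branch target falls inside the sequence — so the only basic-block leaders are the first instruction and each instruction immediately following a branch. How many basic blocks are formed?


With no in-sequence branch targets, the leaders are the first instruction plus the instruction after each branch.
Number of basic blocks = branches + 1
= 4 + 1 = 5

5


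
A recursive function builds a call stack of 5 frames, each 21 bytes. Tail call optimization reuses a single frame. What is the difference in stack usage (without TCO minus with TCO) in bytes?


Without TCO: 5 * 21 = 105 bytes
With TCO: reuse 1 frame = 21 bytes
Savings = 105 - 21 = 84

84


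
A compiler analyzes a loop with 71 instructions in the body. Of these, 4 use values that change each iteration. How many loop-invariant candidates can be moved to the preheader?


Invariant candidates = total - loop-dependent
= 71 - 4 = 67

67


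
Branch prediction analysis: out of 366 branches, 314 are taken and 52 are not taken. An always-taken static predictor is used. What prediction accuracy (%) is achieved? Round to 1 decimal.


Predictor: always-taken
Correct predictions = 314
Accuracy = 314 / 366 * 100 = 85.8%

85.8


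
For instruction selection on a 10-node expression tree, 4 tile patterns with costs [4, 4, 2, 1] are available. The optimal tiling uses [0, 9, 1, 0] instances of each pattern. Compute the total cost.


Total cost = sum(count_i * cost_i)
= 0*4 + 9*4 + 1*2 + 0*1
= 38

38


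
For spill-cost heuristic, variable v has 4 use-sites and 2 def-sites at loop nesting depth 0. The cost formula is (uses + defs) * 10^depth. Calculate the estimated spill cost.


uses + defs = 4 + 2 = 6
10^0 = 1
Spill cost = 6 * 1 = 6

6


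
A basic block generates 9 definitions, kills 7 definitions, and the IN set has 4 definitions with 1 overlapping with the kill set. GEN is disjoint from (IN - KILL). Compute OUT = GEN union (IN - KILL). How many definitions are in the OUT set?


IN - KILL: 4 - 1 = 3 surviving definitions
OUT = GEN + surviving = 9 + 3 = 12

12


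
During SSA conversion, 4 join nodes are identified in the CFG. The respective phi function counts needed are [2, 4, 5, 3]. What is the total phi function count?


Total phi functions = sum of phi functions at each join node
= 2 + 4 + 5 + 3 = 14

14


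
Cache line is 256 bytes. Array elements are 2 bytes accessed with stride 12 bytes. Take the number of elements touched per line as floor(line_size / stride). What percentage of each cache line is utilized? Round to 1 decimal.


Elements per cache line = floor(256 / 12) = 21
Bytes used = 21 * 2 = 42
Utilization = 42 / 256 * 100 = 16.4%

16.4


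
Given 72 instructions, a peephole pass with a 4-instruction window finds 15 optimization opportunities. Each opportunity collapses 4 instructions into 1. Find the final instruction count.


Each match removes 3 instructions.
Total removed = 15 * 3 = 45
Remaining = 72 - 45 = 27

27


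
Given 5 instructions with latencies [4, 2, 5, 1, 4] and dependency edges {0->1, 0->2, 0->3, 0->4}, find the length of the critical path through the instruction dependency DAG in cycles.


Compute longest path through dependency graph: dist(Ik) = max over predecessors of dist + latency(Ik).
dist(I0) = latency 4 = 4
dist(I1) = dist(I0) + 2 = 4 + 2 = 6
dist(I2) = dist(I0) + 5 = 4 + 5 = 9
dist(I3) = dist(I0) + 1 = 4 + 1 = 5
dist(I4) = dist(I0) + 4 = 4 + 4 = 8
Critical path = max dist = 9

9


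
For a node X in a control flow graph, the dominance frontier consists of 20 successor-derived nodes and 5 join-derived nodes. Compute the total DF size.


DF(X) = direct successor contributions + join point contributions
= 20 + 5 = 25

25


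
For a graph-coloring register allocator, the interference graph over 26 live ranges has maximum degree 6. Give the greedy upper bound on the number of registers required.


Greedy coloring never needs more than (max_degree + 1) colors: when coloring a vertex, at most max_degree neighbors are already colored.
Upper bound = 6 + 1 = 7

7


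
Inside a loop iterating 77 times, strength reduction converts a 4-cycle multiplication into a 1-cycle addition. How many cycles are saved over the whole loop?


Per-iteration saving = 4 - 1 = 3
Total saved = 77 * 3 = 231

231


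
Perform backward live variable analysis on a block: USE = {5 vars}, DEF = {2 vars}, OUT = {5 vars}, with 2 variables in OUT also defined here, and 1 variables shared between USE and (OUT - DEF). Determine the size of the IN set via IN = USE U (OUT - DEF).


OUT - DEF: 5 - 2 = 3
|IN| = |USE| + |OUT - DEF| - |USE ∩ (OUT - DEF)| = 5 + 3 - 1 = 7

7


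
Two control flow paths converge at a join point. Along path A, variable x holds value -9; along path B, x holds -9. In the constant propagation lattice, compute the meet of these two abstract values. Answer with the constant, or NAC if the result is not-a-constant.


Meet operation: if both paths give the same constant, result is that constant; if they differ, result is NAC (not-a-constant).
Path A: -9, Path B: -9 -> equal
Result: constant -> -9

-9


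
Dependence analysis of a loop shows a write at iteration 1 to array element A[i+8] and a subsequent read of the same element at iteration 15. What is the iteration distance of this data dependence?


Distance = read iteration - write iteration
= 15 - 1 = 14

14


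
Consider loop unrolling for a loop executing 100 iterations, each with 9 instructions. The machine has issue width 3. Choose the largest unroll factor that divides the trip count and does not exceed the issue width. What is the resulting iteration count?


Largest divisor of 100 <= 3 is 2
New iterations = 100 / 2 = 50

50


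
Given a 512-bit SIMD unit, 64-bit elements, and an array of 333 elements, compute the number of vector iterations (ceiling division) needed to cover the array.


Width = 512 / 64 = 8 elements per vector op
Iterations = ceil(333 / 8) = 42

42


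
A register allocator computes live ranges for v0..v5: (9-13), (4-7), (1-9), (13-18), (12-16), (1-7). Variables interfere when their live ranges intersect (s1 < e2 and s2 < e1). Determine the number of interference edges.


Check all pairs for overlapping intervals.
Two intervals (s1,e1) and (s2,e2) overlap if s1 < e2 and s2 < e1.
v0 (9-13) vs v1..v5: overlaps v4 -> 1
v1 (4-7) vs v2..v5: overlaps v2, v5 -> 2
v2 (1-9) vs v3..v5: overlaps v5 -> 1
v3 (13-18) vs v4..v5: overlaps v4 -> 1
v4 (12-16) vs v5: overlaps none -> 0
Total overlapping pairs = 1 + 2 + 1 + 1 + 0 = 5

5


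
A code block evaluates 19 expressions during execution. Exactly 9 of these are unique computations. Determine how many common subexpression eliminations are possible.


CSE count = total expressions - unique expressions
= 19 - 9 = 10

10


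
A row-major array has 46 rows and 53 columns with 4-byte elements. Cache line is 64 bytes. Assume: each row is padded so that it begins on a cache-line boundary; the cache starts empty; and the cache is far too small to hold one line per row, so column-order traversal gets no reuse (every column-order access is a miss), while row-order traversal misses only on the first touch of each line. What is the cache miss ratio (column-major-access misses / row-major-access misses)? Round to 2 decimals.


Each row occupies 53 * 4 = 212 bytes and starts on a line boundary, so it spans ceil(212 / 64) = 4 cache lines.
Row-major traversal misses (one per line touched): 46 * ceil(53 * 4 / 64) = 184
Column-major traversal misses (no reuse, every access misses): 46 * 53 = 2438
Ratio = 2438 / 184 = 13.25

13.25


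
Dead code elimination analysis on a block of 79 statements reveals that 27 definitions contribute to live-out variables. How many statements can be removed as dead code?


Dead code = total statements - live definitions
= 79 - 27 = 52

52


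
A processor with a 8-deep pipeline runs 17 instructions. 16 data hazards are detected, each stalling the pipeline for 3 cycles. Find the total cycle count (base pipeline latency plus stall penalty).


Base cycles = 8 + 17 - 1 = 24
Total stalls = 16 * 3 = 48
Total = 24 + 48 = 72

72


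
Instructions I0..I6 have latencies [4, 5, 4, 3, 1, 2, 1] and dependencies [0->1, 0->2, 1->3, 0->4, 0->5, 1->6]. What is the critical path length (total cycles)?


Compute longest path through dependency graph: dist(Ik) = max over predecessors of dist + latency(Ik).
dist(I0) = latency 4 = 4
dist(I1) = dist(I0) + 5 = 4 + 5 = 9
dist(I2) = dist(I0) + 4 = 4 + 4 = 8
dist(I3) = dist(I1) + 3 = 9 + 3 = 12
dist(I4) = dist(I0) + 1 = 4 + 1 = 5
dist(I5) = dist(I0) + 2 = 4 + 2 = 6
dist(I6) = dist(I1) + 1 = 9 + 1 = 10
Critical path = max dist = 12

12


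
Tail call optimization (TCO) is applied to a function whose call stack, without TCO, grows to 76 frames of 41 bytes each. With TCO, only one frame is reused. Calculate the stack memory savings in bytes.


Without TCO: 76 * 41 = 3116 bytes
With TCO: reuse 1 frame = 41 bytes
Savings = 3116 - 41 = 3075

3075


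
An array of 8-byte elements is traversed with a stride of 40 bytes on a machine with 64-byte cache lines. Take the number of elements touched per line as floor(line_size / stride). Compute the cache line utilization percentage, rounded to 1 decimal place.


Elements per cache line = floor(64 / 40) = 1
Bytes used = 1 * 8 = 8
Utilization = 8 / 64 * 100 = 12.5%

12.5


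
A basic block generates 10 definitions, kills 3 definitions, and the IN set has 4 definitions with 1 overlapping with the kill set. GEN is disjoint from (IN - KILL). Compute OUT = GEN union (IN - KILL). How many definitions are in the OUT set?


IN - KILL: 4 - 1 = 3 surviving definitions
OUT = GEN + surviving = 10 + 3 = 13

13


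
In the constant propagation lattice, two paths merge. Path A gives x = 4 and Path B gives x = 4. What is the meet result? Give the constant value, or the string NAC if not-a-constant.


Meet operation: if both paths give the same constant, result is that constant; if they differ, result is NAC (not-a-constant).
Path A: 4, Path B: 4 -> equal
Result: constant -> 4

4


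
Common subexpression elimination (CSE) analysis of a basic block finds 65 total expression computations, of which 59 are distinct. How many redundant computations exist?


CSE count = total expressions - unique expressions
= 65 - 59 = 6

6


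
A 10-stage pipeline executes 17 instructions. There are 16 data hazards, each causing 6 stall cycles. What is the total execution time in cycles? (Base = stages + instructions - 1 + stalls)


Base cycles = 10 + 17 - 1 = 26
Total stalls = 16 * 6 = 96
Total = 26 + 96 = 122

122


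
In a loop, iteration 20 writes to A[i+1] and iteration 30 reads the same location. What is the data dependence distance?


Distance = read iteration - write iteration
= 30 - 20 = 10

10


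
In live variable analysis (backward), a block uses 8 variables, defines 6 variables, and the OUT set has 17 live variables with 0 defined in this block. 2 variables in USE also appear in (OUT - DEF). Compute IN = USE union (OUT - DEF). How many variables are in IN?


OUT - DEF: 17 - 0 = 17
|IN| = |USE| + |OUT - DEF| - |USE ∩ (OUT - DEF)| = 8 + 17 - 2 = 23

23


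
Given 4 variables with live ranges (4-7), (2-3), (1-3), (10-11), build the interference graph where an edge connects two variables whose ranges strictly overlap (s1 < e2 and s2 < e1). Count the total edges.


Check all pairs for overlapping intervals.
Two intervals (s1,e1) and (s2,e2) overlap if s1 < e2 and s2 < e1.
v0 (4-7) vs v1..v3: overlaps none -> 0
v1 (2-3) vs v2..v3: overlaps v2 -> 1
v2 (1-3) vs v3: overlaps none -> 0
Total overlapping pairs = 0 + 1 + 0 = 1

1


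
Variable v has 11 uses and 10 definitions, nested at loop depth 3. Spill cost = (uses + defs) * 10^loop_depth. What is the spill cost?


uses + defs = 11 + 10 = 21
10^3 = 1000
Spill cost = 21 * 1000 = 21000

21000


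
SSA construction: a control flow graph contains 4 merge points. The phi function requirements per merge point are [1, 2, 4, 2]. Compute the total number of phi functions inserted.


Total phi functions = sum of phi functions at each join node
= 1 + 2 + 4 + 2 = 9

9


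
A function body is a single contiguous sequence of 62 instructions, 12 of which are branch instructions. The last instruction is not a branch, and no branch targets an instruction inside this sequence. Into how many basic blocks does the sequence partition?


With no in-sequence branch targets, the leaders are the first instruction plus the instruction after each branch.
Number of basic blocks = branches + 1
= 12 + 1 = 13

13


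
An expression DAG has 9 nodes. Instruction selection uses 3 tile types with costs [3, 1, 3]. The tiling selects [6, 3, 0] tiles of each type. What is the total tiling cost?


Total cost = sum(count_i * cost_i)
= 6*3 + 3*1 + 0*3
= 21

21


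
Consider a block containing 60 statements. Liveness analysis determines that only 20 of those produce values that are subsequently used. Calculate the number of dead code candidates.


Dead code = total statements - live definitions
= 60 - 20 = 40

40


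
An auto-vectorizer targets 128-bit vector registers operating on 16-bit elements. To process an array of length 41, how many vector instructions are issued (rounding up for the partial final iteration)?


Width = 128 / 16 = 8 elements per vector op
Iterations = ceil(41 / 8) = 6

6


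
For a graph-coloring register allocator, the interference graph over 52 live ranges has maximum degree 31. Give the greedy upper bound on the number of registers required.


Greedy coloring never needs more than (max_degree + 1) colors: when coloring a vertex, at most max_degree neighbors are already colored.
Upper bound = 31 + 1 = 32

32


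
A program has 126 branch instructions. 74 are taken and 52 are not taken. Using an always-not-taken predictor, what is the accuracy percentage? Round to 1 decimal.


Predictor: always-not-taken
Correct predictions = 52
Accuracy = 52 / 126 * 100 = 41.3%

41.3


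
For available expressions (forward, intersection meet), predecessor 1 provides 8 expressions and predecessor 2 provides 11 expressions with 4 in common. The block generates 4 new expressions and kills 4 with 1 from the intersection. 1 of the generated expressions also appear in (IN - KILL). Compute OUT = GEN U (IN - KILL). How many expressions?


IN = intersection of predecessors = 4
IN - KILL = 4 - 1 = 3
|OUT| = |GEN| + |IN - KILL| - |GEN ∩ (IN - KILL)| = 4 + 3 - 1 = 6

6


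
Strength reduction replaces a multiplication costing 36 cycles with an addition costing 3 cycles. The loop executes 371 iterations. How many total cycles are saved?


Per-iteration saving = 36 - 3 = 33
Total saved = 371 * 33 = 12243

12243


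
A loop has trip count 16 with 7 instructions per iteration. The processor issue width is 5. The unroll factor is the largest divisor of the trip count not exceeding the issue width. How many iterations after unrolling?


Largest divisor of 16 <= 5 is 4
New iterations = 16 / 4 = 4

4


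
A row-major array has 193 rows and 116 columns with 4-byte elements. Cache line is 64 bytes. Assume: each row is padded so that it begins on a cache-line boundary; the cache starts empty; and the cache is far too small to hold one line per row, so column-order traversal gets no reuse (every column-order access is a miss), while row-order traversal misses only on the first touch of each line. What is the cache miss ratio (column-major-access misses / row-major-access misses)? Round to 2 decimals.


Each row occupies 116 * 4 = 464 bytes and starts on a line boundary, so it spans ceil(464 / 64) = 8 cache lines.
Row-major traversal misses (one per line touched): 193 * ceil(116 * 4 / 64) = 1544
Column-major traversal misses (no reuse, every access misses): 193 * 116 = 22388
Ratio = 22388 / 1544 = 14.5

14.5


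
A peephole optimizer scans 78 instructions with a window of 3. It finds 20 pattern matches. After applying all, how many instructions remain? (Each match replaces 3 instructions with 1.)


Each match removes 2 instructions.
Total removed = 20 * 2 = 40
Remaining = 78 - 40 = 38

38


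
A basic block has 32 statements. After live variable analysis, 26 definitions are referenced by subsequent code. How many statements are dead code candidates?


Dead code = total statements - live definitions
= 32 - 26 = 6

6


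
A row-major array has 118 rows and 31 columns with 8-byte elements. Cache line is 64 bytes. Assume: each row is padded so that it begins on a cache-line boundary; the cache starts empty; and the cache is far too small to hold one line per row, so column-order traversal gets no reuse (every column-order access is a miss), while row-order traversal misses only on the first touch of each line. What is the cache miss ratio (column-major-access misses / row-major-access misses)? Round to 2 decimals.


Each row occupies 31 * 8 = 248 bytes and starts on a line boundary, so it spans ceil(248 / 64) = 4 cache lines.
Row-major traversal misses (one per line touched): 118 * ceil(31 * 8 / 64) = 472
Column-major traversal misses (no reuse, every access misses): 118 * 31 = 3658
Ratio = 3658 / 472 = 7.75

7.75


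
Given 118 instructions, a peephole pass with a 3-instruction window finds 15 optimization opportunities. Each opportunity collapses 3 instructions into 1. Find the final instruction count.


Each match removes 2 instructions.
Total removed = 15 * 2 = 30
Remaining = 118 - 30 = 88

88


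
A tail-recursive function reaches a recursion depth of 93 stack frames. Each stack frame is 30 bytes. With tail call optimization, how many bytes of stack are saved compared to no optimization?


Without TCO: 93 * 30 = 2790 bytes
With TCO: reuse 1 frame = 30 bytes
Savings = 2790 - 30 = 2760

2760


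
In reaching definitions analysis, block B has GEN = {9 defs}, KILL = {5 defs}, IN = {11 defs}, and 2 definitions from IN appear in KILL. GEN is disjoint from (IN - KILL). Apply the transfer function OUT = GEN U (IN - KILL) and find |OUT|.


IN - KILL: 11 - 2 = 9 surviving definitions
OUT = GEN + surviving = 9 + 9 = 18

18


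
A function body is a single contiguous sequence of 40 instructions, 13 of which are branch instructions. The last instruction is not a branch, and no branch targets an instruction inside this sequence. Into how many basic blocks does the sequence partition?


With no in-sequence branch targets, the leaders are the first instruction plus the instruction after each branch.
Number of basic blocks = branches + 1
= 13 + 1 = 14

14


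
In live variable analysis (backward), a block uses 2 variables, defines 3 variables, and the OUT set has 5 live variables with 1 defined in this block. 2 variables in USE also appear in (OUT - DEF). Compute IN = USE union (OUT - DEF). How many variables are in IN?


OUT - DEF: 5 - 1 = 4
|IN| = |USE| + |OUT - DEF| - |USE ∩ (OUT - DEF)| = 2 + 4 - 2 = 4

4


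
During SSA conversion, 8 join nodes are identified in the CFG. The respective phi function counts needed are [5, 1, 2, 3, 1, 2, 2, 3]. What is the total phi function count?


Total phi functions = sum of phi functions at each join node
= 5 + 1 + 2 + 3 + 1 + 2 + 2 + 3 = 19

19


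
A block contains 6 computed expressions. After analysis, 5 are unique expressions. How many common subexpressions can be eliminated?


CSE count = total expressions - unique expressions
= 6 - 5 = 1

1


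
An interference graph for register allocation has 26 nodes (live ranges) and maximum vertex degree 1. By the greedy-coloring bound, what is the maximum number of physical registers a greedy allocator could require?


Greedy coloring never needs more than (max_degree + 1) colors: when coloring a vertex, at most max_degree neighbors are already colored.
Upper bound = 1 + 1 = 2

2


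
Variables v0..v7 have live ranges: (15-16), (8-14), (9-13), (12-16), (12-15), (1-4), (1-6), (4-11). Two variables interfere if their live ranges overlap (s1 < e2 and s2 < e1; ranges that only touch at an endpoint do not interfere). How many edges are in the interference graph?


Check all pairs for overlapping intervals.
Two intervals (s1,e1) and (s2,e2) overlap if s1 < e2 and s2 < e1.
v0 (15-16) vs v1..v7: overlaps v3 -> 1
v1 (8-14) vs v2..v7: overlaps v2, v3, v4, v7 -> 4
v2 (9-13) vs v3..v7: overlaps v3, v4, v7 -> 3
v3 (12-16) vs v4..v7: overlaps v4 -> 1
v4 (12-15) vs v5..v7: overlaps none -> 0
v5 (1-4) vs v6..v7: overlaps v6 -> 1
v6 (1-6) vs v7: overlaps v7 -> 1
Total overlapping pairs = 1 + 4 + 3 + 1 + 0 + 1 + 1 = 11

11


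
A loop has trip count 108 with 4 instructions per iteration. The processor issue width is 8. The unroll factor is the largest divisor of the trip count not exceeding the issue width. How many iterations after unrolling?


Largest divisor of 108 <= 8 is 6
New iterations = 108 / 6 = 18

18


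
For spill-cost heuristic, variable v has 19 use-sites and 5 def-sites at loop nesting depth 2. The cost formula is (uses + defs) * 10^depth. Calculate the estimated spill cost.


uses + defs = 19 + 5 = 24
10^2 = 100
Spill cost = 24 * 100 = 2400

2400


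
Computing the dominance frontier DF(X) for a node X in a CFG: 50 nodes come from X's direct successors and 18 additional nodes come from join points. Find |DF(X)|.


DF(X) = direct successor contributions + join point contributions
= 50 + 18 = 68

68


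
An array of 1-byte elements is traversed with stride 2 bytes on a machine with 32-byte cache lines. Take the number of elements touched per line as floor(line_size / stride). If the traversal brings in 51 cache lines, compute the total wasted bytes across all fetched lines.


Elements per line = floor(32 / 2) = 16
Bytes used per line = 16 * 1 = 16
Wasted per line = 32 - 16 = 16
Total wasted = 16 * 51 = 816

816


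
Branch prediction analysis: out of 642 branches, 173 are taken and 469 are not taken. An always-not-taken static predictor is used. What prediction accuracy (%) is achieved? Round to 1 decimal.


Predictor: always-not-taken
Correct predictions = 469
Accuracy = 469 / 642 * 100 = 73.1%

73.1


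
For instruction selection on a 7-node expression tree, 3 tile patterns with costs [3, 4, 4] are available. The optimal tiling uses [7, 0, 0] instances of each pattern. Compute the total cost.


Total cost = sum(count_i * cost_i)
= 7*3 + 0*4 + 0*4
= 21

21


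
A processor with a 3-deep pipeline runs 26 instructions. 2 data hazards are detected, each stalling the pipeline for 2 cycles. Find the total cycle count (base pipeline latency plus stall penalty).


Base cycles = 3 + 26 - 1 = 28
Total stalls = 2 * 2 = 4
Total = 28 + 4 = 32

32


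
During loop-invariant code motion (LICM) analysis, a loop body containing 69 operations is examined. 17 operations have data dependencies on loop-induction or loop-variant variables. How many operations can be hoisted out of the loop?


Invariant candidates = total - loop-dependent
= 69 - 17 = 52

52


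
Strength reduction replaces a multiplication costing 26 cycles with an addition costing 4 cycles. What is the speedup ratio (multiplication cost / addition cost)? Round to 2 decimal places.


Ratio = mult_cost / add_cost = 26 / 4 = 6.5

6.5


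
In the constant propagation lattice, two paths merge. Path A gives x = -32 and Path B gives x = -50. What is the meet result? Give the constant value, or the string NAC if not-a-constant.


Meet operation: if both paths give the same constant, result is that constant; if they differ, result is NAC (not-a-constant).
Path A: -32, Path B: -50 -> differ
Result: not-a-constant -> NAC

NAC


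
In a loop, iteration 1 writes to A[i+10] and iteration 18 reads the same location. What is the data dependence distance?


Distance = read iteration - write iteration
= 18 - 1 = 17

17


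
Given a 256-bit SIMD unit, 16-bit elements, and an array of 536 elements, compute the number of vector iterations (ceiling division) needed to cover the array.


Width = 256 / 16 = 16 elements per vector op
Iterations = ceil(536 / 16) = 34

34


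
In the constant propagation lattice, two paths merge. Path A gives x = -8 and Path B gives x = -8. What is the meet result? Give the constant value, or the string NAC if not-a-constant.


Meet operation: if both paths give the same constant, result is that constant; if they differ, result is NAC (not-a-constant).
Path A: -8, Path B: -8 -> equal
Result: constant -> -8

-8


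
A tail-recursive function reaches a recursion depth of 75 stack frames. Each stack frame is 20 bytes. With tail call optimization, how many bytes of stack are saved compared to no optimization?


Without TCO: 75 * 20 = 1500 bytes
With TCO: reuse 1 frame = 20 bytes
Savings = 1500 - 20 = 1480

1480


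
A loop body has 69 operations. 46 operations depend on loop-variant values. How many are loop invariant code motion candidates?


Invariant candidates = total - loop-dependent
= 69 - 46 = 23

23


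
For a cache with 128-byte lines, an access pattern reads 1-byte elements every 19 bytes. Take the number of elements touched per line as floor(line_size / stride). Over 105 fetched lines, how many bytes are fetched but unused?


Elements per line = floor(128 / 19) = 6
Bytes used per line = 6 * 1 = 6
Wasted per line = 128 - 6 = 122
Total wasted = 122 * 105 = 12810

12810
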